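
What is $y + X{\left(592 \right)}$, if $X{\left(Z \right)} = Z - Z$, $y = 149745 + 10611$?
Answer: $160356$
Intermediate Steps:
$y = 160356$
$X{\left(Z \right)} = 0$
$y + X{\left(592 \right)} = 160356 + 0 = 160356$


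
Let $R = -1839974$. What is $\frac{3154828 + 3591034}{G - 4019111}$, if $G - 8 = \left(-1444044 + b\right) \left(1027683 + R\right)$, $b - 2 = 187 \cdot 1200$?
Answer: $\frac{6745862}{990700200719} \approx 6.8092 \cdot 10^{-6}$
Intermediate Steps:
$b = 224402$ ($b = 2 + 187 \cdot 1200 = 2 + 224400 = 224402$)
$G = 990704219830$ ($G = 8 + \left(-1444044 + 224402\right) \left(1027683 - 1839974\right) = 8 - -990704219822 = 8 + 990704219822 = 990704219830$)
$\frac{3154828 + 3591034}{G - 4019111} = \frac{3154828 + 3591034}{990704219830 - 4019111} = \frac{6745862}{990700200719}$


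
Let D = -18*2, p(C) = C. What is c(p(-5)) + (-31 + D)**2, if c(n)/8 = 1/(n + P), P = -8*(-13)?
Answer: 444419/99 ≈ 4489.1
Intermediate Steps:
P = 104
D = -36
c(n) = 8/(104 + n) (c(n) = 8/(n + 104) = 8/(104 + n))
c(p(-5)) + (-31 + D)**2 = 8/(104 - 5) + (-31 - 36)**2 = 8/99 + (-67)**2 = 8*(1/99) + 4489 = 8/99 + 4489 = 444419/99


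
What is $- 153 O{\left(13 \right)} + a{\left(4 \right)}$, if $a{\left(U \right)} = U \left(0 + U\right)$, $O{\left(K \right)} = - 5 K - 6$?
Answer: $10879$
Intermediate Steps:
$O{\left(K \right)} = -6 - 5 K$
$a{\left(U \right)} = U^{2}$ ($a{\left(U \right)} = U U = U^{2}$)
$- 153 O{\left(13 \right)} + a{\left(4 \right)} = - 153 \left(-6 - 65\right) + 4^{2} = - 153 \left(-6 - 65\right) + 16 = \left(-153\right) \left(-71\right) + 16 = 10863 + 16 = 10879$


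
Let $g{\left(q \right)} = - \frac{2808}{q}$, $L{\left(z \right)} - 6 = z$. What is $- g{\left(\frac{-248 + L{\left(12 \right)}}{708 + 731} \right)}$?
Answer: $- \frac{2020356}{115} \approx -17568.0$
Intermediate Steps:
$L{\left(z \right)} = 6 + z$
$- g{\left(\frac{-248 + L{\left(12 \right)}}{708 + 731} \right)} = - \frac{-2808}{\left(-248 + \left(6 + 12\right)\right) \frac{1}{708 + 731}} = - \frac{-2808}{\left(-248 + 18\right) \frac{1}{1439}} = - \frac{-2808}{\left(-230\right) \frac{1}{1439}} = - \frac{-2808}{- \frac{230}{1439}} = - \frac{\left(-2808\right) \left(-1439\right)}{230} = \left(-1\right) \frac{2020356}{115} = - \frac{2020356}{115}$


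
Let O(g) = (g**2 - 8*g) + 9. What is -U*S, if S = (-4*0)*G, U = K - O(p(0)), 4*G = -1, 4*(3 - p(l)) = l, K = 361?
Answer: 0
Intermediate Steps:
p(l) = 3 - l/4
G = -1/4 (G = (1/4)*(-1) = -1/4 ≈ -0.25000)
O(g) = 9 + g**2 - 8*g
U = 367 (U = 361 - (9 + (3 - 1/4*0)**2 - 8*(3 - 1/4*0)) = 361 - (9 + (3 + 0)**2 - 8*(3 + 0)) = 361 - (9 + 3**2 - 8*3) = 361 - (9 + 9 - 24) = 361 - 1*(-6) = 361 + 6 = 367)
S = 0 (S = -4*0*(-1/4) = 0*(-1/4) = 0)
-U*S = -367*0 = -1*0 = 0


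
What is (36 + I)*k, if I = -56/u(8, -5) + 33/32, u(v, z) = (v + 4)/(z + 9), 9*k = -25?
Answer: -44075/864 ≈ -51.013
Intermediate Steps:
k = -25/9 (k = (⅑)*(-25) = -25/9 ≈ -2.7778)
u(v, z) = (4 + v)/(9 + z)
I = -1693/96 (I = -56*(9 - 5)/(4 + 8) + 33/32 = -56/(12/4) + 33*(1/32) = -56/((¼)*12) + 33/32 = -56/3 + 33/32 = -1693/96 ≈ -17.635)
(36 + I)*k = (36 - 1693/96)*(-25/9) = (1763/96)*(-25/9) = -44075/864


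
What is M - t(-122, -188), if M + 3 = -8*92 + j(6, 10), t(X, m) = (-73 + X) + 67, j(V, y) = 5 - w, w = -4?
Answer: -602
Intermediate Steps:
j(V, y) = 9 (j(V, y) = 5 - 1*(-4) = 5 + 4 = 9)
t(X, m) = -6 + X
M = -730 (M = -3 + (-8*92 + 9) = -3 + (-736 + 9) = -3 - 727 = -730)
M - t(-122, -188) = -730 - (-6 - 122) = -730 - 1*(-128) = -730 + 128 = -602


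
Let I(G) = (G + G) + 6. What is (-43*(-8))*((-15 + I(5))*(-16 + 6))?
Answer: -3440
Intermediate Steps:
I(G) = 6 + 2*G (I(G) = 2*G + 6 = 6 + 2*G)
(-43*(-8))*((-15 + I(5))*(-16 + 6)) = (-43*(-8))*((-15 + (6 + 2*5))*(-16 + 6)) = 344*((-15 + (6 + 10))*(-10)) = 344*((-15 + 16)*(-10)) = 344*(1*(-10)) = 344*(-10) = -3440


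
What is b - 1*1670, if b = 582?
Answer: -1088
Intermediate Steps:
b - 1*1670 = 582 - 1*1670 = 582 - 1670 = -1088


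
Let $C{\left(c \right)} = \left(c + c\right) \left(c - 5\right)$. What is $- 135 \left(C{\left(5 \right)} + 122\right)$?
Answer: $-16470$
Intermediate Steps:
$C{\left(c \right)} = 2 c \left(-5 + c\right)$
$- 135 \left(C{\left(5 \right)} + 122\right) = - 135 \left(2 \cdot 5 \left(-5 + 5\right) + 122\right) = - 135 \left(2 \cdot 5 \cdot 0 + 122\right) = - 135 \left(0 + 122\right) = \left(-135\right) 122 = -16470$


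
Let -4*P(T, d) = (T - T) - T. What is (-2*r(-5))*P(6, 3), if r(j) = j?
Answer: 15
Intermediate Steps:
P(T, d) = T/4 (P(T, d) = -((T - T) - T)/4 = -(0 - T)/4 = -(-1)*T/4 = T/4)
(-2*r(-5))*P(6, 3) = (-2*(-5))*((¼)*6) = 10*(3/2) = 15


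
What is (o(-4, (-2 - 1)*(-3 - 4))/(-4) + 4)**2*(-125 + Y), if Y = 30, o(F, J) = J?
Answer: -2375/16 ≈ -148.44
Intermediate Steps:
(o(-4, (-2 - 1)*(-3 - 4))/(-4) + 4)**2*(-125 + Y) = (((-2 - 1)*(-3 - 4))/(-4) + 4)**2*(-125 + 30) = (-3*(-7)*(-1/4) + 4)**2*(-95) = (21*(-1/4) + 4)**2*(-95) = (-21/4 + 4)**2*(-95) = (-5/4)**2*(-95) = (25/16)*(-95) = -2375/16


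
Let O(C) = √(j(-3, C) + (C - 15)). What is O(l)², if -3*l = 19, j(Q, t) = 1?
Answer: -61/3 ≈ -20.333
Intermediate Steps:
l = -19/3 (l = -⅓*19 = -19/3 ≈ -6.3333)
O(C) = √(-14 + C) (O(C) = √(1 + (C - 15)) = √(1 + (-15 + C)) = √(-14 + C))
O(l)² = (√(-14 - 19/3))² = (√(-61/3))² = (I*√183/3)² = -61/3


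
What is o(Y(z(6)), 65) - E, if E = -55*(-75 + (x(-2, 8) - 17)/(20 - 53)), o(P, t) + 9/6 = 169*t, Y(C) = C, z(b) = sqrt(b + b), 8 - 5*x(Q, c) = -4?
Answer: 41297/6 ≈ 6882.8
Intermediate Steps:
x(Q, c) = 12/5 (x(Q, c) = 8/5 - 1/5*(-4) = 8/5 + 4/5 = 12/5)
z(b) = sqrt(2)*sqrt(b) (z(b) = sqrt(2*b) = sqrt(2)*sqrt(b))
o(P, t) = -3/2 + 169*t
E = 12302/3 (E = -55*(-75 + (12/5 - 17)/(20 - 53)) = -55*(-75 - 73/5/(-33)) = -55*(-75 - 73/5*(-1/33)) = -55*(-75 + 73/165) = -55*(-12302/165) = 12302/3 ≈ 4100.7)
o(Y(z(6)), 65) - E = (-3/2 + 169*65) - 1*12302/3 = (-3/2 + 10985) - 12302/3 = 21967/2 - 12302/3 = 41297/6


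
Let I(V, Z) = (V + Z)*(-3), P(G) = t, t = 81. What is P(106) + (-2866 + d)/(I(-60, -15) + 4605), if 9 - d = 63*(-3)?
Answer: 8447/105 ≈ 80.448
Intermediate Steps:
P(G) = 81
I(V, Z) = -3*V - 3*Z
d = 198 (d = 9 - 63*(-3) = 9 - 1*(-189) = 9 + 189 = 198)
P(106) + (-2866 + d)/(I(-60, -15) + 4605) = 81 + (-2866 + 198)/((-3*(-60) - 3*(-15)) + 4605) = 81 - 2668/((180 + 45) + 4605) = 81 - 2668/(225 + 4605) = 81 - 2668/4830 = 81 - 2668*1/4830 = 81 - 58/105 = 8447/105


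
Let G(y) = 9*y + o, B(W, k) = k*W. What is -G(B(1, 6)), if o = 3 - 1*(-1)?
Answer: -58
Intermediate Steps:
o = 4 (o = 3 + 1 = 4)
B(W, k) = W*k
G(y) = 4 + 9*y (G(y) = 9*y + 4 = 4 + 9*y)
-G(B(1, 6)) = -(4 + 9*(1*6)) = -(4 + 9*6) = -(4 + 54) = -1*58 = -58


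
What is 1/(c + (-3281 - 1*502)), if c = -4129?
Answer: -1/7912 ≈ -0.00012639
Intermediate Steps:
1/(c + (-3281 - 1*502)) = 1/(-4129 + (-3281 - 1*502)) = 1/(-4129 + (-3281 - 502)) = 1/(-4129 - 3783) = 1/(-7912) = -1/7912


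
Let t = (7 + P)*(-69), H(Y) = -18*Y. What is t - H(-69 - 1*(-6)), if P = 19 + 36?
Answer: -5412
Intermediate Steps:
P = 55
t = -4278 (t = (7 + 55)*(-69) = 62*(-69) = -4278)
t - H(-69 - 1*(-6)) = -4278 - (-18)*(-69 - 1*(-6)) = -4278 - (-18)*(-69 + 6) = -4278 - (-18)*(-63) = -4278 - 1*1134 = -4278 - 1134 = -5412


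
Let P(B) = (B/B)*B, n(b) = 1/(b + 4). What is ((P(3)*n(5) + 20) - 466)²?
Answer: 1787569/9 ≈ 1.9862e+5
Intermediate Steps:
n(b) = 1/(4 + b)
P(B) = B (P(B) = 1*B = B)
((P(3)*n(5) + 20) - 466)² = ((3/(4 + 5) + 20) - 466)² = ((3/9 + 20) - 466)² = ((3*(⅑) + 20) - 466)² = ((⅓ + 20) - 466)² = (61/3 - 466)² = (-1337/3)² = 1787569/9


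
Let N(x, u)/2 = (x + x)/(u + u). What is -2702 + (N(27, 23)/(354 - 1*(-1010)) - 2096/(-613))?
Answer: -25948235229/9615518 ≈ -2698.6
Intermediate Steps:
N(x, u) = 2*x/u (N(x, u) = 2*((x + x)/(u + u)) = 2*((2*x)/((2*u))) = 2*((2*x)*(1/(2*u))) = 2*(x/u) = 2*x/u)
-2702 + (N(27, 23)/(354 - 1*(-1010)) - 2096/(-613)) = -2702 + ((2*27/23)/(354 - 1*(-1010)) - 2096/(-613)) = -2702 + ((2*27*(1/23))/(354 + 1010) - 2096*(-1/613)) = -2702 + ((54/23)/1364 + 2096/613) = -2702 + ((54/23)*(1/1364) + 2096/613) = -2702 + (27/15686 + 2096/613) = -2702 + 32894407/9615518 = -25948235229/9615518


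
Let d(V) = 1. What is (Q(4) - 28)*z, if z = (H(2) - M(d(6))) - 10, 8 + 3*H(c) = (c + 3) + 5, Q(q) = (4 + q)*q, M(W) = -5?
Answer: -52/3 ≈ -17.333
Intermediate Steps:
Q(q) = q*(4 + q)
H(c) = c/3 (H(c) = -8/3 + ((c + 3) + 5)/3 = -8/3 + ((3 + c) + 5)/3 = -8/3 + (8 + c)/3 = -8/3 + (8/3 + c/3) = c/3)
z = -13/3 (z = ((1/3)*2 - 1*(-5)) - 10 = (2/3 + 5) - 10 = 17/3 - 10 = -13/3 ≈ -4.3333)
(Q(4) - 28)*z = (4*(4 + 4) - 28)*(-13/3) = (4*8 - 28)*(-13/3) = (32 - 28)*(-13/3) = 4*(-13/3) = -52/3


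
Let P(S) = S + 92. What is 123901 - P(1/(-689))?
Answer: 85304402/689 ≈ 1.2381e+5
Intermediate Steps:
P(S) = 92 + S
123901 - P(1/(-689)) = 123901 - (92 + 1/(-689)) = 123901 - (92 - 1/689) = 123901 - 1*63387/689 = 123901 - 63387/689 = 85304402/689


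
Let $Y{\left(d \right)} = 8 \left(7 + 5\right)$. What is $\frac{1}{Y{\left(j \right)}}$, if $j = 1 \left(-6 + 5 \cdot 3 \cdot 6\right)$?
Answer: $\frac{1}{96} \approx 0.010417$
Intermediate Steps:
$j = 84$ ($j = 1 \left(-6 + 15 \cdot 6\right) = 1 \left(-6 + 90\right) = 1 \cdot 84 = 84$)
$Y{\left(d \right)} = 96$ ($Y{\left(d \right)} = 8 \cdot 12 = 96$)
$\frac{1}{Y{\left(j \right)}} = \frac{1}{96}$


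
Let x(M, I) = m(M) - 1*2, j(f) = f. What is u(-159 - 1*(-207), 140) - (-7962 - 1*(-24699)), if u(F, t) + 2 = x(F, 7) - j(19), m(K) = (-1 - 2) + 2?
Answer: -16761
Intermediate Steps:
m(K) = -1 (m(K) = -3 + 2 = -1)
x(M, I) = -3 (x(M, I) = -1 - 1*2 = -1 - 2 = -3)
u(F, t) = -24 (u(F, t) = -2 + (-3 - 1*19) = -2 + (-3 - 19) = -2 - 22 = -24)
u(-159 - 1*(-207), 140) - (-7962 - 1*(-24699)) = -24 - (-7962 - 1*(-24699)) = -24 - (-7962 + 24699) = -24 - 1*16737 = -24 - 16737 = -16761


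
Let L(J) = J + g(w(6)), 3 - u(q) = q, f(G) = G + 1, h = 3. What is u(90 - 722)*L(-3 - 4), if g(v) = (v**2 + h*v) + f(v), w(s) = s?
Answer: 34290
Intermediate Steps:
f(G) = 1 + G
u(q) = 3 - q
g(v) = 1 + v**2 + 4*v (g(v) = (v**2 + 3*v) + (1 + v) = 1 + v**2 + 4*v)
L(J) = 61 + J (L(J) = J + (1 + 6**2 + 4*6) = J + (1 + 36 + 24) = J + 61 = 61 + J)
u(90 - 722)*L(-3 - 4) = (3 - (90 - 722))*(61 + (-3 - 4)) = (3 - 1*(-632))*(61 - 7) = (3 + 632)*54 = 635*54 = 34290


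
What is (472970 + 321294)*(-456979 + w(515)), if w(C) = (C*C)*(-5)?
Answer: -1416255315456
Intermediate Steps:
w(C) = -5*C**2 (w(C) = C**2*(-5) = -5*C**2)
(472970 + 321294)*(-456979 + w(515)) = (472970 + 321294)*(-456979 - 5*515**2) = 794264*(-456979 - 5*265225) = 794264*(-456979 - 1326125) = 794264*(-1783104) = -1416255315456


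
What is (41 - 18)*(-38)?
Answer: -874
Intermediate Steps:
(41 - 18)*(-38) = 23*(-38) = -874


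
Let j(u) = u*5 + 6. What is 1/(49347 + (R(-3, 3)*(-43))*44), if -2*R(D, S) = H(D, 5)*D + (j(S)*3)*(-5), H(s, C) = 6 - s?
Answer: -1/274185 ≈ -3.6472e-6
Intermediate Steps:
j(u) = 6 + 5*u (j(u) = 5*u + 6 = 6 + 5*u)
R(D, S) = 45 + 75*S/2 - D*(6 - D)/2 (R(D, S) = -((6 - D)*D + ((6 + 5*S)*3)*(-5))/2 = -(D*(6 - D) + (18 + 15*S)*(-5))/2 = -(D*(6 - D) + (-90 - 75*S))/2 = -(-90 - 75*S + D*(6 - D))/2 = 45 + 75*S/2 - D*(6 - D)/2)
1/(49347 + (R(-3, 3)*(-43))*44) = 1/(49347 + ((45 + (75/2)*3 + (1/2)*(-3)*(-6 - 3))*(-43))*44) = 1/(49347 + ((45 + 225/2 + (1/2)*(-3)*(-9))*(-43))*44) = 1/(49347 + ((45 + 225/2 + 27/2)*(-43))*44) = 1/(49347 + (171*(-43))*44) = 1/(49347 - 7353*44) = 1/(49347 - 323532) = 1/(-274185) = -1/274185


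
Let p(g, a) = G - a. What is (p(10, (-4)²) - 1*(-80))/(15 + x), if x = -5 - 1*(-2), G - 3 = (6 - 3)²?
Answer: 19/3 ≈ 6.3333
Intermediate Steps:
G = 12 (G = 3 + (6 - 3)² = 3 + 3² = 3 + 9 = 12)
x = -3 (x = -5 + 2 = -3)
p(g, a) = 12 - a
(p(10, (-4)²) - 1*(-80))/(15 + x) = ((12 - 1*(-4)²) - 1*(-80))/(15 - 3) = ((12 - 1*16) + 80)/12 = ((12 - 16) + 80)/12 = (-4 + 80)/12 = (1/12)*76 = 19/3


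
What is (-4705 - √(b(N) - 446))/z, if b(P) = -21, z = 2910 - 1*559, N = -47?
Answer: -4705/2351 - I*√467/2351 ≈ -2.0013 - 0.0091919*I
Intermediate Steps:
z = 2351 (z = 2910 - 559 = 2351)
(-4705 - √(b(N) - 446))/z = (-4705 - √(-21 - 446))/2351 = (-4705 - √(-467))*(1/2351) = (-4705 - I*√467)*(1/2351) = -4705/2351 - I*√467/2351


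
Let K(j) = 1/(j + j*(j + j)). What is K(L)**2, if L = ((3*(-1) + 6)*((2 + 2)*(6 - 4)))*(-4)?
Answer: 1/336208896 ≈ 2.9743e-9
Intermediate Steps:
L = -96 (L = ((-3 + 6)*(4*2))*(-4) = (3*8)*(-4) = 24*(-4) = -96)
K(j) = 1/(j + 2*j**2) (K(j) = 1/(j + j*(2*j)) = 1/(j + 2*j**2))
K(L)**2 = (1/((-96)*(1 + 2*(-96))))**2 = (-1/(96*(1 - 192)))**2 = (-1/96/(-191))**2 = (-1/96*(-1/191))**2 = (1/18336)**2 = 1/336208896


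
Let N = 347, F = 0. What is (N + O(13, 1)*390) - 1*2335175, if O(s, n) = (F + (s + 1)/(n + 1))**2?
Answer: -2315718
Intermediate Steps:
O(s, n) = (1 + s)**2/(1 + n)**2 (O(s, n) = (0 + (s + 1)/(n + 1))**2 = (0 + (1 + s)/(1 + n))**2 = ((1 + s)/(1 + n))**2 = (1 + s)**2/(1 + n)**2)
(N + O(13, 1)*390) - 1*2335175 = (347 + ((1 + 13)**2/(1 + 1)**2)*390) - 1*2335175 = (347 + (14**2/2**2)*390) - 2335175 = (347 + ((1/4)*196)*390) - 2335175 = (347 + 49*390) - 2335175 = (347 + 19110) - 2335175 = 19457 - 2335175 = -2315718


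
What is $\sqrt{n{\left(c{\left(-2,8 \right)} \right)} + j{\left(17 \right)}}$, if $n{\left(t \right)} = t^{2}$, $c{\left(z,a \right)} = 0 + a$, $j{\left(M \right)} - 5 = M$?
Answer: $\sqrt{86} \approx 9.2736$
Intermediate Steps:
$j{\left(M \right)} = 5 + M$
$c{\left(z,a \right)} = a$
$\sqrt{n{\left(c{\left(-2,8 \right)} \right)} + j{\left(17 \right)}} = \sqrt{8^{2} + \left(5 + 17\right)} = \sqrt{64 + 22} = \sqrt{86}$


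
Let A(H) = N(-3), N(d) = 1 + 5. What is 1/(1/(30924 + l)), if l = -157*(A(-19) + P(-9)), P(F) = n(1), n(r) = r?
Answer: 29825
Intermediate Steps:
N(d) = 6
A(H) = 6
P(F) = 1
l = -1099 (l = -157*(6 + 1) = -157*7 = -1099)
1/(1/(30924 + l)) = 1/(1/(30924 - 1099)) = 1/(1/29825) = 29825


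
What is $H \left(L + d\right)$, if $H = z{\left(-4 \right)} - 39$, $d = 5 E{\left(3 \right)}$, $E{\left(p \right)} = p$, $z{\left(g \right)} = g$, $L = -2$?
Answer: $-559$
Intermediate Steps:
$d = 15$ ($d = 5 \cdot 3 = 15$)
$H = -43$ ($H = -4 - 39 = -43$)
$H \left(L + d\right) = - 43 \left(-2 + 15\right) = \left(-43\right) 13 = -559$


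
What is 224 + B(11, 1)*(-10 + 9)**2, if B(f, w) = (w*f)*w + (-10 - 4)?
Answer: 221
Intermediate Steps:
B(f, w) = -14 + f*w**2 (B(f, w) = (f*w)*w - 14 = f*w**2 - 14 = -14 + f*w**2)
224 + B(11, 1)*(-10 + 9)**2 = 224 + (-14 + 11*1**2)*(-10 + 9)**2 = 224 + (-14 + 11*1)*(-1)**2 = 224 + (-14 + 11)*1 = 224 - 3*1 = 224 - 3 = 221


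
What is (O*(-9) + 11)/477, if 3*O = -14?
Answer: ⅑ ≈ 0.11111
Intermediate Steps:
O = -14/3 (O = (⅓)*(-14) = -14/3 ≈ -4.6667)
(O*(-9) + 11)/477 = (-14/3*(-9) + 11)/477 = (42 + 11)*(1/477) = 53*(1/477) = ⅑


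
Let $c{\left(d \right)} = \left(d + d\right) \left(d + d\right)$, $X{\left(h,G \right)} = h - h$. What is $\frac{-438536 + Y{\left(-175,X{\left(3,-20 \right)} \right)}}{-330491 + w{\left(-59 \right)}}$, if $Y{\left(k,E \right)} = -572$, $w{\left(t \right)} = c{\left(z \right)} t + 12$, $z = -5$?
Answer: $\frac{439108}{336379} \approx 1.3054$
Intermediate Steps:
$X{\left(h,G \right)} = 0$
$c{\left(d \right)} = 4 d^{2}$ ($c{\left(d \right)} = 2 d 2 d = 4 d^{2}$)
$w{\left(t \right)} = 12 + 100 t$ ($w{\left(t \right)} = 4 \left(-5\right)^{2} t + 12 = 4 \cdot 25 t + 12 = 100 t + 12 = 12 + 100 t$)
$\frac{-438536 + Y{\left(-175,X{\left(3,-20 \right)} \right)}}{-330491 + w{\left(-59 \right)}} = \frac{-438536 - 572}{-330491 + \left(12 + 100 \left(-59\right)\right)} = - \frac{439108}{-330491 + \left(12 - 5900\right)} = - \frac{439108}{-330491 - 5888} = - \frac{439108}{-336379} = \left(-439108\right) \left(- \frac{1}{336379}\right) = \frac{439108}{336379}$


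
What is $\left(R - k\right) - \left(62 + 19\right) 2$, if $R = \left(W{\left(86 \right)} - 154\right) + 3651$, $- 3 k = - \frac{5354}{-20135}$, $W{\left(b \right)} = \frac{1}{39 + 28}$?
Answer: $\frac{13497614348}{4047135} \approx 3335.1$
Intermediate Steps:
$W{\left(b \right)} = \frac{1}{67}$
$k = - \frac{5354}{60405}$ ($k = - \frac{\left(-5354\right) \frac{1}{-20135}}{3} = - \frac{\left(-5354\right) \left(- \frac{1}{20135}\right)}{3} = \left(- \frac{1}{3}\right) \frac{5354}{20135} = - \frac{5354}{60405} \approx -0.088635$)
$R = \frac{234300}{67}$ ($R = \left(\frac{1}{67} - 154\right) + 3651 = - \frac{10317}{67} + 3651 = \frac{234300}{67} \approx 3497.0$)
$\left(R - k\right) - \left(62 + 19\right) 2 = \left(\frac{234300}{67} - - \frac{5354}{60405}\right) - \left(62 + 19\right) 2 = \left(\frac{234300}{67} + \frac{5354}{60405}\right) - 81 \cdot 2 = \frac{14153250218}{4047135} - 162 = \frac{13497614348}{4047135}$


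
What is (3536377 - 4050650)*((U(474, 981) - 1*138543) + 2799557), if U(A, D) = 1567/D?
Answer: -1342487193284173/981 ≈ -1.3685e+12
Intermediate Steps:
(3536377 - 4050650)*((U(474, 981) - 1*138543) + 2799557) = (3536377 - 4050650)*((1567/981 - 1*138543) + 2799557) = -514273*((1567*(1/981) - 138543) + 2799557) = -514273*((1567/981 - 138543) + 2799557) = -514273*(-135909116/981 + 2799557) = -514273*2610456301/981 = -1342487193284173/981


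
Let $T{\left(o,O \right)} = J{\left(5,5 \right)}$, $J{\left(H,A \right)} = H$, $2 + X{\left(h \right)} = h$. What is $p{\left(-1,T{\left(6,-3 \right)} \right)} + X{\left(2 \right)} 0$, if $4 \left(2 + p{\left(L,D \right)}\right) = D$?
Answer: $- \frac{3}{4} \approx -0.75$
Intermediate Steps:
$X{\left(h \right)} = -2 + h$
$T{\left(o,O \right)} = 5$
$p{\left(L,D \right)} = -2 + \frac{D}{4}$
$p{\left(-1,T{\left(6,-3 \right)} \right)} + X{\left(2 \right)} 0 = \left(-2 + \frac{1}{4} \cdot 5\right) + \left(-2 + 2\right) 0 = \left(-2 + \frac{5}{4}\right) + 0 \cdot 0 = - \frac{3}{4} + 0 = - \frac{3}{4}$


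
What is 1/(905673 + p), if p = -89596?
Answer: 1/816077 ≈ 1.2254e-6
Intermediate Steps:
1/(905673 + p) = 1/(905673 - 89596) = 1/816077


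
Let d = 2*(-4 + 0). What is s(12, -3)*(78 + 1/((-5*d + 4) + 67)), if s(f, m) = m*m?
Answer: 25977/37 ≈ 702.08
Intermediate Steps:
d = -8 (d = 2*(-4) = -8)
s(f, m) = m**2
s(12, -3)*(78 + 1/((-5*d + 4) + 67)) = (-3)**2*(78 + 1/((-5*(-8) + 4) + 67)) = 9*(78 + 1/((40 + 4) + 67)) = 9*(78 + 1/(44 + 67)) = 9*(78 + 1/111) = 9*(8659/111) = 25977/37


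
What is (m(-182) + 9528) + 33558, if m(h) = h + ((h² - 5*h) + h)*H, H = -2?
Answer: -24800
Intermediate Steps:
m(h) = -2*h² + 9*h (m(h) = h + ((h² - 5*h) + h)*(-2) = h + (h² - 4*h)*(-2) = h + (-2*h² + 8*h) = -2*h² + 9*h)
(m(-182) + 9528) + 33558 = (-182*(9 - 2*(-182)) + 9528) + 33558 = (-182*(9 + 364) + 9528) + 33558 = (-182*373 + 9528) + 33558 = (-67886 + 9528) + 33558 = -58358 + 33558 = -24800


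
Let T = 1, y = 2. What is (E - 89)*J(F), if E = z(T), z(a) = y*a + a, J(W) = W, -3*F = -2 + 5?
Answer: 86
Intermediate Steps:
F = -1 (F = -(-2 + 5)/3 = -⅓*3 = -1)
z(a) = 3*a (z(a) = 2*a + a = 3*a)
E = 3 (E = 3*1 = 3)
(E - 89)*J(F) = (3 - 89)*(-1) = -86*(-1) = 86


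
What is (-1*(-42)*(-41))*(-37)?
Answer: 63714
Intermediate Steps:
(-1*(-42)*(-41))*(-37) = (42*(-41))*(-37) = -1722*(-37) = 63714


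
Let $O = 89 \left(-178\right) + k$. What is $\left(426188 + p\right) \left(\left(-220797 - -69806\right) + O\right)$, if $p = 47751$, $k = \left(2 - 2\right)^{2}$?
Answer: $-79068665187$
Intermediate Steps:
$k = 0$ ($k = 0^{2} = 0$)
$O = -15842$ ($O = 89 \left(-178\right) + 0 = -15842 + 0 = -15842$)
$\left(426188 + p\right) \left(\left(-220797 - -69806\right) + O\right) = \left(426188 + 47751\right) \left(\left(-220797 - -69806\right) - 15842\right) = 473939 \left(\left(-220797 + 69806\right) - 15842\right) = 473939 \left(-150991 - 15842\right) = 473939 \left(-166833\right) = -79068665187$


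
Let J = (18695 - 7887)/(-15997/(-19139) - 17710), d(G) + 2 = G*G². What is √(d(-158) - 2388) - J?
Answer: 206854312/338935693 + I*√3946702 ≈ 0.61031 + 1986.6*I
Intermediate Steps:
d(G) = -2 + G³ (d(G) = -2 + G*G² = -2 + G³)
J = -206854312/338935693 (J = 10808/(-15997*(-1/19139) - 17710) = 10808/(15997/19139 - 17710) = 10808/(-338935693/19139) = 10808*(-19139/338935693) = -206854312/338935693 ≈ -0.61031)
√(d(-158) - 2388) - J = √((-2 + (-158)³) - 2388) - 1*(-206854312/338935693) = √((-2 - 3944312) - 2388) + 206854312/338935693 = √(-3944314 - 2388) + 206854312/338935693 = √(-3946702) + 206854312/338935693 = I*√3946702 + 206854312/338935693 = 206854312/338935693 + I*√3946702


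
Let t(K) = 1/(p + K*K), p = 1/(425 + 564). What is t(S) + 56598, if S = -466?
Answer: 12155398797419/214767285 ≈ 56598.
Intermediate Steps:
p = 1/989 ≈ 0.0010111
t(K) = 1/(1/989 + K**2) (t(K) = 1/(1/989 + K*K) = 1/(1/989 + K**2))
t(S) + 56598 = 989/(1 + 989*(-466)**2) + 56598 = 989/(1 + 989*217156) + 56598 = 989/(1 + 214767284) + 56598 = 989/214767285 + 56598 = 12155398797419/214767285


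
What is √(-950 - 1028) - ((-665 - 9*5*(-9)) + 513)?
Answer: -253 + I*√1978 ≈ -253.0 + 44.475*I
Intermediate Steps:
√(-950 - 1028) - ((-665 - 9*5*(-9)) + 513) = √(-1978) - ((-665 - 45*(-9)) + 513) = I*√1978 - ((-665 + 405) + 513) = I*√1978 - (-260 + 513) = I*√1978 - 1*253 = I*√1978 - 253 = -253 + I*√1978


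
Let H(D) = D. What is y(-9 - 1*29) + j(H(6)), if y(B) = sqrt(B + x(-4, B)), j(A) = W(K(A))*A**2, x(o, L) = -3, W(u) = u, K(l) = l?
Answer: 216 + I*sqrt(41) ≈ 216.0 + 6.4031*I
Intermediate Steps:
j(A) = A**3 (j(A) = A*A**2 = A**3)
y(B) = sqrt(-3 + B) (y(B) = sqrt(B - 3) = sqrt(-3 + B))
y(-9 - 1*29) + j(H(6)) = sqrt(-3 + (-9 - 1*29)) + 6**3 = sqrt(-3 + (-9 - 29)) + 216 = sqrt(-3 - 38) + 216 = sqrt(-41) + 216 = I*sqrt(41) + 216 = 216 + I*sqrt(41)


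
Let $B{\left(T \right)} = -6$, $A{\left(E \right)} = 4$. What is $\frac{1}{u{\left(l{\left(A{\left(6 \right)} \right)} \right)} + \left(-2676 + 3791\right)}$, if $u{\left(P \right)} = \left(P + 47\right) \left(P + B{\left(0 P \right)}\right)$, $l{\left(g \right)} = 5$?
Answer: $\frac{1}{1063} \approx 0.00094073$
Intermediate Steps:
$u{\left(P \right)} = \left(-6 + P\right) \left(47 + P\right)$ ($u{\left(P \right)} = \left(P + 47\right) \left(P - 6\right) = \left(47 + P\right) \left(-6 + P\right) = \left(-6 + P\right) \left(47 + P\right)$)
$\frac{1}{u{\left(l{\left(A{\left(6 \right)} \right)} \right)} + \left(-2676 + 3791\right)} = \frac{1}{\left(-282 + 5^{2} + 41 \cdot 5\right) + \left(-2676 + 3791\right)} = \frac{1}{\left(-282 + 25 + 205\right) + 1115} = \frac{1}{-52 + 1115} = \frac{1}{1063}$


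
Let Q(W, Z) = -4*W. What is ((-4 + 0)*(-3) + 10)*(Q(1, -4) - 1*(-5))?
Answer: 22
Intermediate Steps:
((-4 + 0)*(-3) + 10)*(Q(1, -4) - 1*(-5)) = ((-4 + 0)*(-3) + 10)*(-4*1 - 1*(-5)) = (-4*(-3) + 10)*(-4 + 5) = (12 + 10)*1 = 22*1 = 22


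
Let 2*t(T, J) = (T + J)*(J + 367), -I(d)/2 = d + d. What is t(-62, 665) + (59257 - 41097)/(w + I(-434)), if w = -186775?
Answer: 57574496612/185039 ≈ 3.1115e+5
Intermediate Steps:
I(d) = -4*d (I(d) = -2*(d + d) = -4*d)
t(T, J) = (367 + J)*(J + T)/2 (t(T, J) = ((T + J)*(J + 367))/2 = ((J + T)*(367 + J))/2 = ((367 + J)*(J + T))/2 = (367 + J)*(J + T)/2)
t(-62, 665) + (59257 - 41097)/(w + I(-434)) = ((1/2)*665**2 + (367/2)*665 + (367/2)*(-62) + (1/2)*665*(-62)) + (59257 - 41097)/(-186775 - 4*(-434)) = ((1/2)*442225 + 244055/2 - 11377 - 20615) + 18160/(-186775 + 1736) = (442225/2 + 244055/2 - 11377 - 20615) + 18160/(-185039) = 311148 + 18160*(-1/185039) = 311148 - 18160/185039 = 57574496612/185039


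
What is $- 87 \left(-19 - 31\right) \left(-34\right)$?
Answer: $-147900$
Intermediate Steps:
$- 87 \left(-19 - 31\right) \left(-34\right) = \left(-87\right) \left(-50\right) \left(-34\right) = 4350 \left(-34\right) = -147900$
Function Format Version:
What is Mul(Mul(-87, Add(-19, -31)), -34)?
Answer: -147900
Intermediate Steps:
Mul(Mul(-87, Add(-19, -31)), -34) = Mul(Mul(-87, -50), -34) = Mul(4350, -34) = -147900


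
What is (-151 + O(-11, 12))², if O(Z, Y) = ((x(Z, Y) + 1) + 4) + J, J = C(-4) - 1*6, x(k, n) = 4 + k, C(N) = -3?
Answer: 26244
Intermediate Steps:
J = -9 (J = -3 - 1*6 = -3 - 6 = -9)
O(Z, Y) = Z (O(Z, Y) = (((4 + Z) + 1) + 4) - 9 = ((5 + Z) + 4) - 9 = (9 + Z) - 9 = Z)
(-151 + O(-11, 12))² = (-151 - 11)² = (-162)² = 26244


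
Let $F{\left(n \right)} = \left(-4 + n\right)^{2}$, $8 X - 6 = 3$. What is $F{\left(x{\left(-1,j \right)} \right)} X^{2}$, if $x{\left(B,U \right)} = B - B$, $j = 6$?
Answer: $\frac{81}{4} \approx 20.25$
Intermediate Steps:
$x{\left(B,U \right)} = 0$
$X = \frac{9}{8}$ ($X = \frac{3}{4} + \frac{1}{8} \cdot 3 = \frac{3}{4} + \frac{3}{8} = \frac{9}{8} \approx 1.125$)
$F{\left(x{\left(-1,j \right)} \right)} X^{2} = \left(-4 + 0\right)^{2} \left(\frac{9}{8}\right)^{2} = \left(-4\right)^{2} \cdot \frac{81}{64} = 16 \cdot \frac{81}{64} = \frac{81}{4}$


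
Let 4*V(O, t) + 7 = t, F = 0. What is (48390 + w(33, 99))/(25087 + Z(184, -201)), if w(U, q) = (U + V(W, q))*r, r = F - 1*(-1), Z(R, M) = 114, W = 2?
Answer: 48446/25201 ≈ 1.9224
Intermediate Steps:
V(O, t) = -7/4 + t/4
r = 1 (r = 0 - 1*(-1) = 0 + 1 = 1)
w(U, q) = -7/4 + U + q/4 (w(U, q) = (U + (-7/4 + q/4))*1 = (-7/4 + U + q/4)*1 = -7/4 + U + q/4)
(48390 + w(33, 99))/(25087 + Z(184, -201)) = (48390 + (-7/4 + 33 + (1/4)*99))/(25087 + 114) = (48390 + (-7/4 + 33 + 99/4))/25201 = (48390 + 56)*(1/25201) = 48446*(1/25201) = 48446/25201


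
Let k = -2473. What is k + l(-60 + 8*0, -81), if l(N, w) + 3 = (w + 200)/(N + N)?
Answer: -297239/120 ≈ -2477.0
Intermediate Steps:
l(N, w) = -3 + (200 + w)/(2*N) (l(N, w) = -3 + (w + 200)/(N + N) = -3 + (200 + w)/((2*N)) = -3 + (200 + w)*(1/(2*N)) = -3 + (200 + w)/(2*N))
k + l(-60 + 8*0, -81) = -2473 + (200 - 81 - 6*(-60 + 8*0))/(2*(-60 + 8*0)) = -2473 + (200 - 81 - 6*(-60 + 0))/(2*(-60 + 0)) = -2473 + (1/2)*(200 - 81 - 6*(-60))/(-60) = -2473 + (1/2)*(-1/60)*(200 - 81 + 360) = -2473 + (1/2)*(-1/60)*479 = -2473 - 479/120 = -297239/120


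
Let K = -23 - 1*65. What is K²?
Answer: 7744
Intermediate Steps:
K = -88 (K = -23 - 65 = -88)
K² = (-88)² = 7744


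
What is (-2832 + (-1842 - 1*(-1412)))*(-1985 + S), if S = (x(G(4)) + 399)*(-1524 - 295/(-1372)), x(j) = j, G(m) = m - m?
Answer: 27856347853/14 ≈ 1.9897e+9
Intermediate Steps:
G(m) = 0
S = -119166081/196 (S = (0 + 399)*(-1524 - 295/(-1372)) = 399*(-1524 - 295*(-1/1372)) = 399*(-1524 + 295/1372) = 399*(-2090633/1372) = -119166081/196 ≈ -6.0799e+5)
(-2832 + (-1842 - 1*(-1412)))*(-1985 + S) = (-2832 + (-1842 - 1*(-1412)))*(-1985 - 119166081/196) = (-2832 + (-1842 + 1412))*(-119555141/196) = (-2832 - 430)*(-119555141/196) = -3262*(-119555141/196) = 27856347853/14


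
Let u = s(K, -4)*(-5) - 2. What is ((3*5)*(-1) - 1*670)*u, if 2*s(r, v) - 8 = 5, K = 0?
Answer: 47265/2 ≈ 23633.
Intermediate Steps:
s(r, v) = 13/2 (s(r, v) = 4 + (½)*5 = 4 + 5/2 = 13/2)
u = -69/2 (u = (13/2)*(-5) - 2 = -65/2 - 2 = -69/2 ≈ -34.500)
((3*5)*(-1) - 1*670)*u = ((3*5)*(-1) - 1*670)*(-69/2) = (15*(-1) - 670)*(-69/2) = (-15 - 670)*(-69/2) = -685*(-69/2) = 47265/2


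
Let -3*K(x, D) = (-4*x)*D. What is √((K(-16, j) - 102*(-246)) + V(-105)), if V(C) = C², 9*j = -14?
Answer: √2928165/9 ≈ 190.13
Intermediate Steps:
j = -14/9 (j = (⅑)*(-14) = -14/9 ≈ -1.5556)
K(x, D) = 4*D*x/3 (K(x, D) = -(-4*x)*D/3 = -(-4)*D*x/3 = 4*D*x/3)
√((K(-16, j) - 102*(-246)) + V(-105)) = √(((4/3)*(-14/9)*(-16) - 102*(-246)) + (-105)²) = √((896/27 + 25092) + 11025) = √(678380/27 + 11025) = √(976055/27) = √2928165/9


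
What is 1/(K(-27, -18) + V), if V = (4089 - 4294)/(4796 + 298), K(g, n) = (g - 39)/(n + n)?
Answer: 2547/4567 ≈ 0.55770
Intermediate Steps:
K(g, n) = (-39 + g)/(2*n) (K(g, n) = (-39 + g)/((2*n)) = (-39 + g)*(1/(2*n)) = (-39 + g)/(2*n))
V = -205/5094 ≈ -0.040243
1/(K(-27, -18) + V) = 1/((½)*(-39 - 27)/(-18) - 205/5094) = 1/((½)*(-1/18)*(-66) - 205/5094) = 1/(11/6 - 205/5094) = 1/(4567/2547) = 2547/4567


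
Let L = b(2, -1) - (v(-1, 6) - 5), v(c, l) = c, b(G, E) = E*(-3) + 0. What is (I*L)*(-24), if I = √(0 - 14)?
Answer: -216*I*√14 ≈ -808.2*I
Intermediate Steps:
b(G, E) = -3*E (b(G, E) = -3*E + 0 = -3*E)
I = I*√14 (I = √(-14) = I*√14 ≈ 3.7417*I)
L = 9 (L = -3*(-1) - (-1 - 5) = 3 - (-6) = 3 - 1*(-6) = 3 + 6 = 9)
(I*L)*(-24) = ((I*√14)*9)*(-24) = (9*I*√14)*(-24) = -216*I*√14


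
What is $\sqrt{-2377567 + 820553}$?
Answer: $i \sqrt{1557014} \approx 1247.8 i$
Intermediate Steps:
$\sqrt{-2377567 + 820553} = \sqrt{-1557014} = i \sqrt{1557014}$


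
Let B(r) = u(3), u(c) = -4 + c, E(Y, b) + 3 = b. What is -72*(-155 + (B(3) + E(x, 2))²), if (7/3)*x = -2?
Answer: 10872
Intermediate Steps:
x = -6/7 (x = (3/7)*(-2) = -6/7 ≈ -0.85714)
E(Y, b) = -3 + b
B(r) = -1 (B(r) = -4 + 3 = -1)
-72*(-155 + (B(3) + E(x, 2))²) = -72*(-155 + (-1 + (-3 + 2))²) = -72*(-155 + (-1 - 1)²) = -72*(-155 + (-2)²) = -72*(-155 + 4) = -72*(-151) = 10872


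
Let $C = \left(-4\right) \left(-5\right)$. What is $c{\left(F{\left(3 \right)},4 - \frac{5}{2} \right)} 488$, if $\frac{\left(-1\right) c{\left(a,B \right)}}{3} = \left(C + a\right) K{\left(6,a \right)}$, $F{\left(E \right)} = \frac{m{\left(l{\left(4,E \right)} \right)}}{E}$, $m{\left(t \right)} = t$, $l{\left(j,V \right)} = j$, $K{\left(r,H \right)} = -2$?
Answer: $62464$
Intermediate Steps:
$C = 20$
$F{\left(E \right)} = \frac{4}{E}$
$c{\left(a,B \right)} = 120 + 6 a$ ($c{\left(a,B \right)} = - 3 \left(20 + a\right) \left(-2\right) = - 3 \left(-40 - 2 a\right) = 120 + 6 a$)
$c{\left(F{\left(3 \right)},4 - \frac{5}{2} \right)} 488 = \left(120 + 6 \cdot \frac{4}{3}\right) 488 = \left(120 + 8\right) 488 = 128 \cdot 488 = 62464$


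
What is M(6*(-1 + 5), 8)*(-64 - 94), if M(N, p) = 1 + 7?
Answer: -1264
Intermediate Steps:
M(N, p) = 8
M(6*(-1 + 5), 8)*(-64 - 94) = 8*(-64 - 94) = 8*(-158) = -1264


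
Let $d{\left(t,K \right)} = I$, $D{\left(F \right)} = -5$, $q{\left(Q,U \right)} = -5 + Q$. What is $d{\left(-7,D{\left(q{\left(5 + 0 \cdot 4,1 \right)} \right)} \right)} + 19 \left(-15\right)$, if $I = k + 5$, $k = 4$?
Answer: $-276$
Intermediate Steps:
$I = 9$ ($I = 4 + 5 = 9$)
$d{\left(t,K \right)} = 9$
$d{\left(-7,D{\left(q{\left(5 + 0 \cdot 4,1 \right)} \right)} \right)} + 19 \left(-15\right) = 9 + 19 \left(-15\right) = 9 - 285 = -276$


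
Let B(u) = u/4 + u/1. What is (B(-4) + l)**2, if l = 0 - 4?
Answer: 81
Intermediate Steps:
l = -4
B(u) = 5*u/4 (B(u) = u*(1/4) + u*1 = u/4 + u = 5*u/4)
(B(-4) + l)**2 = ((5/4)*(-4) - 4)**2 = (-5 - 4)**2 = (-9)**2 = 81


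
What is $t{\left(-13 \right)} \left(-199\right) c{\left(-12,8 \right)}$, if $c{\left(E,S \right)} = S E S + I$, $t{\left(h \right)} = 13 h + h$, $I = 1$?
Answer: $-27779206$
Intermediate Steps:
$t{\left(h \right)} = 14 h$
$c{\left(E,S \right)} = 1 + E S^{2}$ ($c{\left(E,S \right)} = S E S + 1 = E S S + 1 = E S^{2} + 1 = 1 + E S^{2}$)
$t{\left(-13 \right)} \left(-199\right) c{\left(-12,8 \right)} = 14 \left(-13\right) \left(-199\right) \left(1 - 12 \cdot 8^{2}\right) = \left(-182\right) \left(-199\right) \left(1 - 768\right) = 36218 \left(1 - 768\right) = 36218 \left(-767\right) = -27779206$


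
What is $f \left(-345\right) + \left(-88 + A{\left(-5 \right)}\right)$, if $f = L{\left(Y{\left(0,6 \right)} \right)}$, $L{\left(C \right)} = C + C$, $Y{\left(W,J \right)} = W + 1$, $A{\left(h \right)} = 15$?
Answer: $-763$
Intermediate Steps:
$Y{\left(W,J \right)} = 1 + W$
$L{\left(C \right)} = 2 C$
$f = 2$ ($f = 2 \left(1 + 0\right) = 2 \cdot 1 = 2$)
$f \left(-345\right) + \left(-88 + A{\left(-5 \right)}\right) = 2 \left(-345\right) + \left(-88 + 15\right) = -690 - 73 = -763$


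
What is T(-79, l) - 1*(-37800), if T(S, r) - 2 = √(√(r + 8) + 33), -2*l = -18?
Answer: 37802 + √(33 + √17) ≈ 37808.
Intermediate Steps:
l = 9 (l = -½*(-18) = 9)
T(S, r) = 2 + √(33 + √(8 + r)) (T(S, r) = 2 + √(√(r + 8) + 33) = 2 + √(√(8 + r) + 33) = 2 + √(33 + √(8 + r)))
T(-79, l) - 1*(-37800) = (2 + √(33 + √(8 + 9))) - 1*(-37800) = (2 + √(33 + √17)) + 37800 = 37802 + √(33 + √17)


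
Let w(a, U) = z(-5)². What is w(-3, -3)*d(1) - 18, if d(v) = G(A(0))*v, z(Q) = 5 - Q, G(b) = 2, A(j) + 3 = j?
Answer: 182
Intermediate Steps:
A(j) = -3 + j
w(a, U) = 100 (w(a, U) = (5 - 1*(-5))² = (5 + 5)² = 10² = 100)
d(v) = 2*v
w(-3, -3)*d(1) - 18 = 100*(2*1) - 18 = 100*2 - 18 = 200 - 18 = 182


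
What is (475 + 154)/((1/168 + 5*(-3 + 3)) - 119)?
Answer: -105672/19991 ≈ -5.2860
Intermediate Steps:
(475 + 154)/((1/168 + 5*(-3 + 3)) - 119) = 629/((1/168 + 5*0) - 119) = 629/((1/168 + 0) - 119) = 629/(1/168 - 119) = 629/(-19991/168) = 629*(-168/19991) = -105672/19991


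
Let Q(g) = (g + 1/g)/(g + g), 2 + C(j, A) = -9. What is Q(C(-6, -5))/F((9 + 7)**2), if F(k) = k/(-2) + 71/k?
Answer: -15616/3956337 ≈ -0.0039471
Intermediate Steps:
C(j, A) = -11 (C(j, A) = -2 - 9 = -11)
Q(g) = (g + 1/g)/(2*g) (Q(g) = (g + 1/g)/((2*g)) = (g + 1/g)*(1/(2*g)) = (g + 1/g)/(2*g))
F(k) = 71/k - k/2 (F(k) = k*(-1/2) + 71/k = -k/2 + 71/k = 71/k - k/2)
Q(C(-6, -5))/F((9 + 7)**2) = ((1/2)*(1 + (-11)**2)/(-11)**2)/(71/((9 + 7)**2) - (9 + 7)**2/2) = ((1/2)*(1/121)*(1 + 121))/(71/(16**2) - 1/2*16**2) = ((1/2)*(1/121)*122)/(71/256 - 1/2*256) = 61/(121*(71*(1/256) - 128)) = 61/(121*(71/256 - 128)) = 61/(121*(-32697/256)) = (61/121)*(-256/32697) = -15616/3956337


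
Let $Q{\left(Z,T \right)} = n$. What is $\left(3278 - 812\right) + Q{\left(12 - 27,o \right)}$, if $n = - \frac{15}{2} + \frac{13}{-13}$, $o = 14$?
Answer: $\frac{4915}{2} \approx 2457.5$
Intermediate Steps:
$n = - \frac{17}{2}$ ($n = \left(-15\right) \frac{1}{2} + 13 \left(- \frac{1}{13}\right) = - \frac{15}{2} - 1 = - \frac{17}{2} \approx -8.5$)
$Q{\left(Z,T \right)} = - \frac{17}{2}$
$\left(3278 - 812\right) + Q{\left(12 - 27,o \right)} = \left(3278 - 812\right) - \frac{17}{2} = 2466 - \frac{17}{2} = \frac{4915}{2}$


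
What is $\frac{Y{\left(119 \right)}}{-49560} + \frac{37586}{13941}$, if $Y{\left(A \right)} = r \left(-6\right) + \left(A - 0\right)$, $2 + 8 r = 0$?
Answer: $\frac{1240721513}{460610640} \approx 2.6936$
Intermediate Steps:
$r = - \frac{1}{4}$ ($r = - \frac{1}{4} + \frac{1}{8} \cdot 0 = - \frac{1}{4} + 0 = - \frac{1}{4} \approx -0.25$)
$Y{\left(A \right)} = \frac{3}{2} + A$ ($Y{\left(A \right)} = \left(- \frac{1}{4}\right) \left(-6\right) + \left(A - 0\right) = \frac{3}{2} + \left(A + 0\right) = \frac{3}{2} + A$)
$\frac{Y{\left(119 \right)}}{-49560} + \frac{37586}{13941} = \frac{\frac{3}{2} + 119}{-49560} + \frac{37586}{13941} = \frac{241}{2} \left(- \frac{1}{49560}\right) + 37586 \cdot \frac{1}{13941} = - \frac{241}{99120} + \frac{37586}{13941} = \frac{1240721513}{460610640}$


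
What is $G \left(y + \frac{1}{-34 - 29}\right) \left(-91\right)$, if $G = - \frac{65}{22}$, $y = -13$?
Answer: $- \frac{346450}{99} \approx -3499.5$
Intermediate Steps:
$G = - \frac{65}{22}$ ($G = \left(-65\right) \frac{1}{22} = - \frac{65}{22} \approx -2.9545$)
$G \left(y + \frac{1}{-34 - 29}\right) \left(-91\right) = - \frac{65 \left(-13 + \frac{1}{-34 - 29}\right)}{22} \left(-91\right) = - \frac{65 \left(-13 + \frac{1}{-63}\right)}{22} \left(-91\right) = - \frac{65 \left(-13 - \frac{1}{63}\right)}{22} \left(-91\right) = \left(- \frac{65}{22}\right) \left(- \frac{820}{63}\right) \left(-91\right) = \frac{26650}{693} \left(-91\right) = - \frac{346450}{99}$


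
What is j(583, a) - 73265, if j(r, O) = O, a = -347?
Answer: -73612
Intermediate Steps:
j(583, a) - 73265 = -347 - 73265 = -73612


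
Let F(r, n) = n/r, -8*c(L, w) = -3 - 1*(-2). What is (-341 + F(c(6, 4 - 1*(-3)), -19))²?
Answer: 243049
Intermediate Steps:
c(L, w) = ⅛ (c(L, w) = -(-3 - 1*(-2))/8 = -(-3 + 2)/8 = -⅛*(-1) = ⅛)
(-341 + F(c(6, 4 - 1*(-3)), -19))² = (-341 - 19/⅛)² = (-341 - 19*8)² = (-341 - 152)² = (-493)² = 243049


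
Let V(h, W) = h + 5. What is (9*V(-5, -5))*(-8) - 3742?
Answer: -3742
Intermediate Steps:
V(h, W) = 5 + h
(9*V(-5, -5))*(-8) - 3742 = (9*(5 - 5))*(-8) - 3742 = (9*0)*(-8) - 3742 = 0*(-8) - 3742 = 0 - 3742 = -3742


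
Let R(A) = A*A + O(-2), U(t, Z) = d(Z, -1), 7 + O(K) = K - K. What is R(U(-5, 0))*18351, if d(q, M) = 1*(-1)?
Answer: -110106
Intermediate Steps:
d(q, M) = -1
O(K) = -7 (O(K) = -7 + (K - K) = -7 + 0 = -7)
U(t, Z) = -1
R(A) = -7 + A² (R(A) = A*A - 7 = A² - 7 = -7 + A²)
R(U(-5, 0))*18351 = (-7 + (-1)²)*18351 = (-7 + 1)*18351 = -6*18351 = -110106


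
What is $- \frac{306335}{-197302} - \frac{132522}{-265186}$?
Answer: $\frac{53691304477}{26160864086} \approx 2.0524$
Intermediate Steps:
$- \frac{306335}{-197302} - \frac{132522}{-265186} = \left(-306335\right) \left(- \frac{1}{197302}\right) - - \frac{66261}{132593} = \frac{306335}{197302} + \frac{66261}{132593} = \frac{53691304477}{26160864086}$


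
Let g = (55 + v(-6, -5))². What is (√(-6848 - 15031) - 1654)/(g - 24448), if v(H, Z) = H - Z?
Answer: 827/10766 - 3*I*√2431/21532 ≈ 0.076816 - 0.0068696*I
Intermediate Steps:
g = 2916 (g = (55 + (-6 - 1*(-5)))² = (55 + (-6 + 5))² = (55 - 1)² = 54² = 2916)
(√(-6848 - 15031) - 1654)/(g - 24448) = (√(-6848 - 15031) - 1654)/(2916 - 24448) = (√(-21879) - 1654)/(-21532) = (3*I*√2431 - 1654)*(-1/21532) = (-1654 + 3*I*√2431)*(-1/21532) = 827/10766 - 3*I*√2431/21532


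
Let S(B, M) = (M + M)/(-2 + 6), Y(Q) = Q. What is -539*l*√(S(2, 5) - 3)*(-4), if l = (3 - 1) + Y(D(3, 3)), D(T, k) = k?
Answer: 5390*I*√2 ≈ 7622.6*I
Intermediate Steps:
S(B, M) = M/2 (S(B, M) = (2*M)/4 = (2*M)*(¼) = M/2)
l = 5 (l = (3 - 1) + 3 = 2 + 3 = 5)
-539*l*√(S(2, 5) - 3)*(-4) = -539*5*√((½)*5 - 3)*(-4) = -539*5*√(5/2 - 3)*(-4) = -539*5*√(-½)*(-4) = -539*5*(I*√2/2)*(-4) = -539*5*I*√2/2*(-4) = -(-5390)*I*√2 = 5390*I*√2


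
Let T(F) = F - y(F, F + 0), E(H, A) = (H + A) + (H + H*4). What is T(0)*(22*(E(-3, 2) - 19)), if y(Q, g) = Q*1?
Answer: 0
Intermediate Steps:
y(Q, g) = Q
E(H, A) = A + 6*H (E(H, A) = (A + H) + (H + 4*H) = (A + H) + 5*H = A + 6*H)
T(F) = 0 (T(F) = F - F = 0)
T(0)*(22*(E(-3, 2) - 19)) = 0*(22*((2 + 6*(-3)) - 19)) = 0*(22*((2 - 18) - 19)) = 0*(22*(-16 - 19)) = 0*(22*(-35)) = 0*(-770) = 0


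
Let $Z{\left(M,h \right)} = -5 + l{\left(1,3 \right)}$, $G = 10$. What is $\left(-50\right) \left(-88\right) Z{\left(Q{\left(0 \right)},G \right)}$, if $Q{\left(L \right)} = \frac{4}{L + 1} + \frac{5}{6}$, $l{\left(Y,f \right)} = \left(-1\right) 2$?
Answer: $-30800$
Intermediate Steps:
$l{\left(Y,f \right)} = -2$
$Q{\left(L \right)} = \frac{5}{6} + \frac{4}{1 + L}$ ($Q{\left(L \right)} = \frac{4}{1 + L} + 5 \cdot \frac{1}{6} = \frac{4}{1 + L} + \frac{5}{6} = \frac{5}{6} + \frac{4}{1 + L}$)
$Z{\left(M,h \right)} = -7$ ($Z{\left(M,h \right)} = -5 - 2 = -7$)
$\left(-50\right) \left(-88\right) Z{\left(Q{\left(0 \right)},G \right)} = \left(-50\right) \left(-88\right) \left(-7\right) = 4400 \left(-7\right) = -30800$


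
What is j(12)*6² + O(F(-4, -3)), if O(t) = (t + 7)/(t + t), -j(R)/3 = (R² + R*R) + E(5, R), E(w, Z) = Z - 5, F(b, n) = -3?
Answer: -95582/3 ≈ -31861.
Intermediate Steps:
E(w, Z) = -5 + Z
j(R) = 15 - 6*R² - 3*R (j(R) = -3*((R² + R*R) + (-5 + R)) = -3*((R² + R²) + (-5 + R)) = -3*(2*R² + (-5 + R)) = -3*(-5 + R + 2*R²) = 15 - 6*R² - 3*R)
O(t) = (7 + t)/(2*t) (O(t) = (7 + t)/((2*t)) = (7 + t)*(1/(2*t)) = (7 + t)/(2*t))
j(12)*6² + O(F(-4, -3)) = (15 - 6*12² - 3*12)*6² + (½)*(7 - 3)/(-3) = (15 - 6*144 - 36)*36 + (½)*(-⅓)*4 = (15 - 864 - 36)*36 - ⅔ = -885*36 - ⅔ = -31860 - ⅔ = -95582/3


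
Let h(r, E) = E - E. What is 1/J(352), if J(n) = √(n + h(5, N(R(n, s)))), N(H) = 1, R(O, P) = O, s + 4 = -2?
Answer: √22/88 ≈ 0.053300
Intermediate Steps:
s = -6 (s = -4 - 2 = -6)
h(r, E) = 0
J(n) = √n (J(n) = √(n + 0) = √n)
1/J(352) = 1/(√352) = 1/(4*√22) = √22/88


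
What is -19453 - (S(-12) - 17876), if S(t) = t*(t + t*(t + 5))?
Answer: -713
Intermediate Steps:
S(t) = t*(t + t*(5 + t))
-19453 - (S(-12) - 17876) = -19453 - ((-12)**2*(6 - 12) - 17876) = -19453 - (144*(-6) - 17876) = -19453 - (-864 - 17876) = -19453 - 1*(-18740) = -19453 + 18740 = -713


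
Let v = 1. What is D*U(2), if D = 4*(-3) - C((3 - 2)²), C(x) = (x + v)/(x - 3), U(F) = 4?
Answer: -44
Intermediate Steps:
C(x) = (1 + x)/(-3 + x) (C(x) = (x + 1)/(x - 3) = (1 + x)/(-3 + x))
D = -11 (D = 4*(-3) - (1 + (3 - 2)²)/(-3 + (3 - 2)²) = -12 - (1 + 1²)/(-3 + 1²) = -12 - (1 + 1)/(-3 + 1) = -12 - 2/(-2) = -12 - (-1)*2/2 = -12 - 1*(-1) = -12 + 1 = -11)
D*U(2) = -11*4 = -44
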